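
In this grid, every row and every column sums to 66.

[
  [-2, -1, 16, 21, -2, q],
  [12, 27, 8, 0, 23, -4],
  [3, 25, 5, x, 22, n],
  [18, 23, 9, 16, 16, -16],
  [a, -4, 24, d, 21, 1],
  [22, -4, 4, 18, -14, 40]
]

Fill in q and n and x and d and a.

q = 34, n = 11, x = 0, d = 11, a = 13

The known cells in column 1 total 53, leaving 66 − 53 = 13 for the blank.
The known cells in row 5 total 55, leaving 66 − 55 = 11 for the blank.
The known cells in column 4 total 66, leaving 66 − 66 = 0 for the blank.
The known cells in row 1 total 32, leaving 66 − 32 = 34 for the blank.
The known cells in row 3 total 55, leaving 66 − 55 = 11 for the blank.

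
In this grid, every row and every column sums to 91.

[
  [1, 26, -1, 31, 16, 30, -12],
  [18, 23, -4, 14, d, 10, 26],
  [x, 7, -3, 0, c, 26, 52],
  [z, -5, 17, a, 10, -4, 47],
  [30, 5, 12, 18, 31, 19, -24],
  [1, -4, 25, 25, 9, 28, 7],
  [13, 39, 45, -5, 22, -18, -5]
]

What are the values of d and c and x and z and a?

d = 4, c = -1, x = 10, z = 18, a = 8

The known cells in row 2 total 87, leaving 91 − 87 = 4 for the blank.
The known cells in column 5 total 92, leaving 91 − 92 = -1 for the blank.
The known cells in row 3 total 81, leaving 91 − 81 = 10 for the blank.
The known cells in column 1 total 73, leaving 91 − 73 = 18 for the blank.
The known cells in row 4 total 83, leaving 91 − 83 = 8 for the blank.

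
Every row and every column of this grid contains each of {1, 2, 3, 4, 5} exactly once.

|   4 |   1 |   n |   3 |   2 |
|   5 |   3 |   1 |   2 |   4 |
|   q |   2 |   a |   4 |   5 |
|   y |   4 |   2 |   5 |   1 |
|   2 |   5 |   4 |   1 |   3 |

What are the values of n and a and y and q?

n = 5, a = 3, y = 3, q = 1

At (row 1, col 3): row 1 already has {1, 2, 3, 4}, so the value is 5.
For row 3, column 3: column 3 already has {1, 2, 4, 5}; that leaves 3.
At (row 3, col 1): row 3 already has {2, 3, 4, 5}, so the value is 1.
For row 4, column 1: row 4 already has {1, 2, 4, 5}; that leaves 3.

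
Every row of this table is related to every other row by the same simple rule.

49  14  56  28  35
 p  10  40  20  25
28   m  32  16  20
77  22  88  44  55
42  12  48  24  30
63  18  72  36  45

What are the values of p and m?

p = 35, m = 8

Each row is a constant multiple of every other row — this is a multiplication table with the headers hidden.
Row 2 is 25/35 = 5/7 times row 1, so its entry in column 1 is 49 × 5/7 = 35.
Row 3 is 20/35 = 4/7 times row 1, so its entry in column 2 is 14 × 4/7 = 8.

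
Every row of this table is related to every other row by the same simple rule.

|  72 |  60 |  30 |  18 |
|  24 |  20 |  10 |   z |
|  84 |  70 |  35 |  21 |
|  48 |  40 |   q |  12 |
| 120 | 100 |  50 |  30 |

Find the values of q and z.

q = 20, z = 6

Each row is a constant multiple of every other row — this is a multiplication table with the headers hidden.
Row 4 is 48/72 = 2/3 times row 1, so its entry in column 3 is 30 × 2/3 = 20.
Row 2 is 24/72 = 1/3 times row 1, so its entry in column 4 is 18 × 1/3 = 6.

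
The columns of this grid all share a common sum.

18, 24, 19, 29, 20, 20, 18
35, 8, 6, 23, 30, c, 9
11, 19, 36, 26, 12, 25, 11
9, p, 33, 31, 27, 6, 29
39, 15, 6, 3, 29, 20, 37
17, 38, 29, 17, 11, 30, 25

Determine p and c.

p = 25, c = 28

Columns 4 and 7 both add up to 129, so every column sums to 129.
Column 2: 24 + 8 + 19 + 15 + 38 = 104, so the missing entry is 129 − 104 = 25.
Column 6: 20 + 25 + 6 + 20 + 30 = 101, so the missing entry is 129 − 101 = 28.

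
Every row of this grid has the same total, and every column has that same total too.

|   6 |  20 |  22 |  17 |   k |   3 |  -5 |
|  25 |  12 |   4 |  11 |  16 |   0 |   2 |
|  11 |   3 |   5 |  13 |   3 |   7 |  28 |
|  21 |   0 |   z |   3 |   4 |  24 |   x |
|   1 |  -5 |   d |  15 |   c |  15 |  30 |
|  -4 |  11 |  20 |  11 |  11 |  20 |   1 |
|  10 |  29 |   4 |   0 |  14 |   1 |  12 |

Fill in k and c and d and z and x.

k = 7, c = 15, d = -1, z = 16, x = 2

Rows 2 and 3 both sum to 70, so that's the common total.
Row 1 has 6 + 20 + 22 + 17 + 3 − 5 = 63; the blank must be 70 − 63 = 7.
Column 5 has 7 + 16 + 3 + 4 + 11 + 14 = 55; the blank must be 70 − 55 = 15.
Row 5 has 1 − 5 + 15 + 15 + 15 + 30 = 71; the blank must be 70 − 71 = -1.
Column 7 has -5 + 2 + 28 + 30 + 1 + 12 = 68; the blank must be 70 − 68 = 2.
Row 4 has 21 + 0 + 3 + 4 + 24 + 2 = 54; the blank must be 70 − 54 = 16.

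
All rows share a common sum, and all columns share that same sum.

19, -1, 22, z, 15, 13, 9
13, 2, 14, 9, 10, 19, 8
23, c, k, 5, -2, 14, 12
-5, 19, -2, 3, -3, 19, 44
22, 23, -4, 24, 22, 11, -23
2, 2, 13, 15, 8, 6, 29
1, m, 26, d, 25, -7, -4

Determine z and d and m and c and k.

Rows 2 and 4 both sum to 75, so that's the common total.
Row 1: 19 − 1 + 22 + 15 + 13 + 9 = 77, so its missing entry is 75 − 77 = -2.
Column 3: 22 + 14 − 2 − 4 + 13 + 26 = 69, so its missing entry is 75 − 69 = 6.
Row 3: 23 + 6 + 5 − 2 + 14 + 12 = 58, so its missing entry is 75 − 58 = 17.
Column 2: -1 + 2 + 17 + 19 + 23 + 2 = 62, so its missing entry is 75 − 62 = 13.
Row 7: 1 + 13 + 26 + 25 − 7 − 4 = 54, so its missing entry is 75 − 54 = 21.

z = -2, d = 21, m = 13, c = 17, k = 6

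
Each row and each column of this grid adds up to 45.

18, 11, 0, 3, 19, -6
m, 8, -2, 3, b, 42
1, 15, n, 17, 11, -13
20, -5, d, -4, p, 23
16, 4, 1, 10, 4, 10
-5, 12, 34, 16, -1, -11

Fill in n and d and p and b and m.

The known cells in row 3 total 31, leaving 45 − 31 = 14 for the blank.
The known cells in column 1 total 50, leaving 45 − 50 = -5 for the blank.
The known cells in row 2 total 46, leaving 45 − 46 = -1 for the blank.
The known cells in column 5 total 32, leaving 45 − 32 = 13 for the blank.
The known cells in row 4 total 47, leaving 45 − 47 = -2 for the blank.

n = 14, d = -2, p = 13, b = -1, m = -5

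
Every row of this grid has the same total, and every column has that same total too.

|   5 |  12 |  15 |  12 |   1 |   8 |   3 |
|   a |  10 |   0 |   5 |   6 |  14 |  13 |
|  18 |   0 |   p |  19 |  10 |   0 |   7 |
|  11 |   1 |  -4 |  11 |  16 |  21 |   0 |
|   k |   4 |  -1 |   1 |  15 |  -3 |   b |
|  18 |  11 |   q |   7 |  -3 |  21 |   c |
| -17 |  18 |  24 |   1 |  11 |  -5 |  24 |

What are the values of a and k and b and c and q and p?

Rows 1 and 4 both sum to 56, so that's the common total.
Row 3: 18 + 0 + 19 + 10 + 0 + 7 = 54, so its missing entry is 56 − 54 = 2.
Row 2: 10 + 0 + 5 + 6 + 14 + 13 = 48, so its missing entry is 56 − 48 = 8.
Column 1: 5 + 8 + 18 + 11 + 18 − 17 = 43, so its missing entry is 56 − 43 = 13.
Row 5: 13 + 4 − 1 + 1 + 15 − 3 = 29, so its missing entry is 56 − 29 = 27.
Column 7: 3 + 13 + 7 + 0 + 27 + 24 = 74, so its missing entry is 56 − 74 = -18.
Row 6: 18 + 11 + 7 − 3 + 21 − 18 = 36, so its missing entry is 56 − 36 = 20.

a = 8, k = 13, b = 27, c = -18, q = 20, p = 2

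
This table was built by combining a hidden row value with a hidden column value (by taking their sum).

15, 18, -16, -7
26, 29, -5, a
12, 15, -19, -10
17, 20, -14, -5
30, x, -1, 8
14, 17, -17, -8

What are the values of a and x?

a = 4, x = 33

The difference between any two rows is the same in every column — this is an addition table with the headers hidden.
Row 2 minus row 1 is -5 − (-16) = 11, so its entry in column 4 is -7 + 11 = 4.
Row 5 minus row 1 is -1 − (-16) = 15, so its entry in column 2 is 18 + 15 = 33.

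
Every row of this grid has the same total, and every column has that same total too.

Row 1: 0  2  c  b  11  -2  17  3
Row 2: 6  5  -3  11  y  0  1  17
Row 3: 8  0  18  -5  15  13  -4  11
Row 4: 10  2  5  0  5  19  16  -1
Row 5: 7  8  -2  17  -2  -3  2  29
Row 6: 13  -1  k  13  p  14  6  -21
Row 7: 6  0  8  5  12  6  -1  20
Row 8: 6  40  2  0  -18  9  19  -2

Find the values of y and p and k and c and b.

y = 19, p = 14, k = 18, c = 10, b = 15

Rows 3 and 4 both sum to 56, so that's the common total.
The known cells in column 4 total 41, leaving 56 − 41 = 15 for the blank.
The known cells in row 2 total 37, leaving 56 − 37 = 19 for the blank.
The known cells in column 5 total 42, leaving 56 − 42 = 14 for the blank.
The known cells in row 1 total 46, leaving 56 − 46 = 10 for the blank.
The known cells in row 6 total 38, leaving 56 − 38 = 18 for the blank.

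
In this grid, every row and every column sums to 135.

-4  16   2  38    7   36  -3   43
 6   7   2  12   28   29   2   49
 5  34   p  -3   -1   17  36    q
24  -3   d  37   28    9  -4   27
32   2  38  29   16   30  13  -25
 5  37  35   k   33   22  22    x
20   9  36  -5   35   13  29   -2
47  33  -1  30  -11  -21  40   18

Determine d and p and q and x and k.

Column 4: 38 + 12 − 3 + 37 + 29 − 5 + 30 = 138, so its missing entry is 135 − 138 = -3.
Row 6: 5 + 37 + 35 − 3 + 33 + 22 + 22 = 151, so its missing entry is 135 − 151 = -16.
Column 8: 43 + 49 + 27 − 25 − 16 − 2 + 18 = 94, so its missing entry is 135 − 94 = 41.
Row 3: 5 + 34 − 3 − 1 + 17 + 36 + 41 = 129, so its missing entry is 135 − 129 = 6.
Row 4: 24 − 3 + 37 + 28 + 9 − 4 + 27 = 118, so its missing entry is 135 − 118 = 17.

d = 17, p = 6, q = 41, x = -16, k = -3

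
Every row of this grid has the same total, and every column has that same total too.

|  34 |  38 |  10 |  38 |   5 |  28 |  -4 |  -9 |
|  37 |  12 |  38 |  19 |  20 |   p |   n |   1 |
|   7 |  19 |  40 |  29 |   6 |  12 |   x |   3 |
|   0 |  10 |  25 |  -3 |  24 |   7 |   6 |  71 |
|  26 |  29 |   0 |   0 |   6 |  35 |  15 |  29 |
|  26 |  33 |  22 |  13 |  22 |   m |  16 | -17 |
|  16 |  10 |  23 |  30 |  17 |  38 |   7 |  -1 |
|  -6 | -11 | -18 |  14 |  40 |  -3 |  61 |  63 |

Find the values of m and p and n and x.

Rows 1 and 4 both sum to 140, so that's the common total.
The known cells in row 6 total 115, leaving 140 − 115 = 25 for the blank.
The known cells in row 3 total 116, leaving 140 − 116 = 24 for the blank.
The known cells in column 7 total 125, leaving 140 − 125 = 15 for the blank.
The known cells in row 2 total 142, leaving 140 − 142 = -2 for the blank.

m = 25, p = -2, n = 15, x = 24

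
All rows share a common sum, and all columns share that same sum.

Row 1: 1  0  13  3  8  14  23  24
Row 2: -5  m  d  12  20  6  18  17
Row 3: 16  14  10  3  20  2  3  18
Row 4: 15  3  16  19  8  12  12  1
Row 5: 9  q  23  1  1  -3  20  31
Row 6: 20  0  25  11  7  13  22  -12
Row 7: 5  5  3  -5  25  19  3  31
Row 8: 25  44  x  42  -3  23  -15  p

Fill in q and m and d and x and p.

q = 4, m = 16, d = 2, x = -6, p = -24

Rows 1 and 3 both sum to 86, so that's the common total.
Column 8: 24 + 17 + 18 + 1 + 31 − 12 + 31 = 110, so its missing entry is 86 − 110 = -24.
Row 8: 25 + 44 + 42 − 3 + 23 − 15 − 24 = 92, so its missing entry is 86 − 92 = -6.
Column 3: 13 + 10 + 16 + 23 + 25 + 3 − 6 = 84, so its missing entry is 86 − 84 = 2.
Row 2: -5 + 2 + 12 + 20 + 6 + 18 + 17 = 70, so its missing entry is 86 − 70 = 16.
Row 5: 9 + 23 + 1 + 1 − 3 + 20 + 31 = 82, so its missing entry is 86 − 82 = 4.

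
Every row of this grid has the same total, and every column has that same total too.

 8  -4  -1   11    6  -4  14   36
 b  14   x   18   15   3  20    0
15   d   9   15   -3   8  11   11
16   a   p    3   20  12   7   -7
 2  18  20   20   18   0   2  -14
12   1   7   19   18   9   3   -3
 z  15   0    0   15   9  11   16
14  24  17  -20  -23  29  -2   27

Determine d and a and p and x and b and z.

Rows 1 and 5 both sum to 66, so that's the common total.
Row 3: 15 + 9 + 15 − 3 + 8 + 11 + 11 = 66, so its missing entry is 66 − 66 = 0.
Column 2: -4 + 14 + 0 + 18 + 1 + 15 + 24 = 68, so its missing entry is 66 − 68 = -2.
Row 7: 15 + 0 + 0 + 15 + 9 + 11 + 16 = 66, so its missing entry is 66 − 66 = 0.
Column 1: 8 + 15 + 16 + 2 + 12 + 0 + 14 = 67, so its missing entry is 66 − 67 = -1.
Row 2: -1 + 14 + 18 + 15 + 3 + 20 + 0 = 69, so its missing entry is 66 − 69 = -3.
Row 4: 16 − 2 + 3 + 20 + 12 + 7 − 7 = 49, so its missing entry is 66 − 49 = 17.

d = 0, a = -2, p = 17, x = -3, b = -1, z = 0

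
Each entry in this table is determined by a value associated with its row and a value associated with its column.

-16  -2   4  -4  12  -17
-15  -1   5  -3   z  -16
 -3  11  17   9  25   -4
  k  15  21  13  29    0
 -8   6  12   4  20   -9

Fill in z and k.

The difference between any two rows is the same in every column — this is an addition table with the headers hidden.
Row 2 minus row 1 is -1 − (-2) = 1, so its entry in column 5 is 12 + 1 = 13.
Row 4 minus row 1 is 15 − (-2) = 17, so its entry in column 1 is -16 + 17 = 1.

z = 13, k = 1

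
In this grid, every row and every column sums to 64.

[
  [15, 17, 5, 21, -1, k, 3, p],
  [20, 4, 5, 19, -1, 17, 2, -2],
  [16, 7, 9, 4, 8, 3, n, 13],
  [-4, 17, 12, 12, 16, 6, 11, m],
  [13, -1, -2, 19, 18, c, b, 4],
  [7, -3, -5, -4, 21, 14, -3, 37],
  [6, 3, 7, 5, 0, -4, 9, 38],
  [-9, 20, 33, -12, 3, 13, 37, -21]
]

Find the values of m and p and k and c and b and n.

Row 4: -4 + 17 + 12 + 12 + 16 + 6 + 11 = 70, so its missing entry is 64 − 70 = -6.
Column 8: -2 + 13 − 6 + 4 + 37 + 38 − 21 = 63, so its missing entry is 64 − 63 = 1.
Row 3: 16 + 7 + 9 + 4 + 8 + 3 + 13 = 60, so its missing entry is 64 − 60 = 4.
Column 7: 3 + 2 + 4 + 11 − 3 + 9 + 37 = 63, so its missing entry is 64 − 63 = 1.
Row 5: 13 − 1 − 2 + 19 + 18 + 1 + 4 = 52, so its missing entry is 64 − 52 = 12.
Row 1: 15 + 17 + 5 + 21 − 1 + 3 + 1 = 61, so its missing entry is 64 − 61 = 3.

m = -6, p = 1, k = 3, c = 12, b = 1, n = 4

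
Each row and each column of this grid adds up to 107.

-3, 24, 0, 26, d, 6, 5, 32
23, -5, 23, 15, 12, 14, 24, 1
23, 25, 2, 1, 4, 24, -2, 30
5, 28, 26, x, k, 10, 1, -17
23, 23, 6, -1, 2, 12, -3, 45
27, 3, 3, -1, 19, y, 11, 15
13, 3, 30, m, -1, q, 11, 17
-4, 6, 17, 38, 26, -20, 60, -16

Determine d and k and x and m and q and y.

The known cells in row 6 total 77, leaving 107 − 77 = 30 for the blank.
The known cells in row 1 total 90, leaving 107 − 90 = 17 for the blank.
The known cells in column 5 total 79, leaving 107 − 79 = 28 for the blank.
The known cells in column 6 total 76, leaving 107 − 76 = 31 for the blank.
The known cells in row 4 total 81, leaving 107 − 81 = 26 for the blank.
The known cells in row 7 total 104, leaving 107 − 104 = 3 for the blank.

d = 17, k = 28, x = 26, m = 3, q = 31, y = 30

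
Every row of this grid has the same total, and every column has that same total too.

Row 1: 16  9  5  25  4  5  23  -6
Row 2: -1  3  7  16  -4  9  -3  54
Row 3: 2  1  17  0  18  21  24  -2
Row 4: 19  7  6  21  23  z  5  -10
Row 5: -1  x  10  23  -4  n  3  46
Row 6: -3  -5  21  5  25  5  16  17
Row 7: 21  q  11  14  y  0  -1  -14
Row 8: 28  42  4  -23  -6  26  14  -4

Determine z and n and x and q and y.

z = 10, n = 5, x = -1, q = 25, y = 25

Rows 1 and 2 both sum to 81, so that's the common total.
Column 5 has 4 − 4 + 18 + 23 − 4 + 25 − 6 = 56; the blank must be 81 − 56 = 25.
Row 7 has 21 + 11 + 14 + 25 + 0 − 1 − 14 = 56; the blank must be 81 − 56 = 25.
Column 2 has 9 + 3 + 1 + 7 − 5 + 25 + 42 = 82; the blank must be 81 − 82 = -1.
Row 5 has -1 − 1 + 10 + 23 − 4 + 3 + 46 = 76; the blank must be 81 − 76 = 5.
Row 4 has 19 + 7 + 6 + 21 + 23 + 5 − 10 = 71; the blank must be 81 − 71 = 10.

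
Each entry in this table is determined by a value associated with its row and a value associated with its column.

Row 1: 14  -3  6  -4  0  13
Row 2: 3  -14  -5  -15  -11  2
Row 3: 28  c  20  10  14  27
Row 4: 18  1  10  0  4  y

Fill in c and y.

c = 11, y = 17

The difference between any two rows is the same in every column — this is an addition table with the headers hidden.
Row 3 minus row 1 is 20 − 6 = 14, so its entry in column 2 is -3 + 14 = 11.
Row 4 minus row 1 is 10 − 6 = 4, so its entry in column 6 is 13 + 4 = 17.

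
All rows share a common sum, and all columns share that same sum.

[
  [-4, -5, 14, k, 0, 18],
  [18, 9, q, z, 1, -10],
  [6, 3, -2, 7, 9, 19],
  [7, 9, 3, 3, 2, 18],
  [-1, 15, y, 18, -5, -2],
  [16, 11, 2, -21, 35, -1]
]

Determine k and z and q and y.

Rows 3 and 4 both sum to 42, so that's the common total.
Row 1 has -4 − 5 + 14 + 0 + 18 = 23; the blank must be 42 − 23 = 19.
Column 4 has 19 + 7 + 3 + 18 − 21 = 26; the blank must be 42 − 26 = 16.
Row 2 has 18 + 9 + 16 + 1 − 10 = 34; the blank must be 42 − 34 = 8.
Row 5 has -1 + 15 + 18 − 5 − 2 = 25; the blank must be 42 − 25 = 17.

k = 19, z = 16, q = 8, y = 17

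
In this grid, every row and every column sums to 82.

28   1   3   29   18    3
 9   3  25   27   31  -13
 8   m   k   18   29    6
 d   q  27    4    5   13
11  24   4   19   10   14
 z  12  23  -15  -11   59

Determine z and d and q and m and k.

Row 6: 12 + 23 − 15 − 11 + 59 = 68, so its missing entry is 82 − 68 = 14.
Column 1: 28 + 9 + 8 + 11 + 14 = 70, so its missing entry is 82 − 70 = 12.
Row 4: 12 + 27 + 4 + 5 + 13 = 61, so its missing entry is 82 − 61 = 21.
Column 2: 1 + 3 + 21 + 24 + 12 = 61, so its missing entry is 82 − 61 = 21.
Row 3: 8 + 21 + 18 + 29 + 6 = 82, so its missing entry is 82 − 82 = 0.

z = 14, d = 12, q = 21, m = 21, k = 0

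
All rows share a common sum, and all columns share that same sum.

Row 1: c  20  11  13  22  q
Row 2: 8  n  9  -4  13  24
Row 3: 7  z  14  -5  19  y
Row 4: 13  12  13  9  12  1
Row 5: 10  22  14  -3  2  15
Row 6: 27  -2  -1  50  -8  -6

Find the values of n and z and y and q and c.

n = 10, z = -2, y = 27, q = -1, c = -5

Rows 4 and 5 both sum to 60, so that's the common total.
The known cells in column 1 total 65, leaving 60 − 65 = -5 for the blank.
The known cells in row 2 total 50, leaving 60 − 50 = 10 for the blank.
The known cells in column 2 total 62, leaving 60 − 62 = -2 for the blank.
The known cells in row 1 total 61, leaving 60 − 61 = -1 for the blank.
The known cells in row 3 total 33, leaving 60 − 33 = 27 for the blank.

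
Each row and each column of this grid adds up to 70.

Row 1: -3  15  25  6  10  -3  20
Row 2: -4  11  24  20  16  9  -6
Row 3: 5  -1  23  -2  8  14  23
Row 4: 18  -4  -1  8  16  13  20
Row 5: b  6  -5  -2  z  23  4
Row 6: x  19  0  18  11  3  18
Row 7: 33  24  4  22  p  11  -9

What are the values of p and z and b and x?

The known cells in row 6 total 69, leaving 70 − 69 = 1 for the blank.
The known cells in column 1 total 50, leaving 70 − 50 = 20 for the blank.
The known cells in row 5 total 46, leaving 70 − 46 = 24 for the blank.
The known cells in row 7 total 85, leaving 70 − 85 = -15 for the blank.

p = -15, z = 24, b = 20, x = 1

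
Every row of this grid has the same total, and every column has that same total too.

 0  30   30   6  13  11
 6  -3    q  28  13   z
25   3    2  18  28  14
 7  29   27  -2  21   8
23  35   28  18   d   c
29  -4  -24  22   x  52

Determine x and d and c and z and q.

Rows 1 and 3 both sum to 90, so that's the common total.
The known cells in column 3 total 63, leaving 90 − 63 = 27 for the blank.
The known cells in row 2 total 71, leaving 90 − 71 = 19 for the blank.
The known cells in row 6 total 75, leaving 90 − 75 = 15 for the blank.
The known cells in column 5 total 90, leaving 90 − 90 = 0 for the blank.
The known cells in row 5 total 104, leaving 90 − 104 = -14 for the blank.

x = 15, d = 0, c = -14, z = 19, q = 27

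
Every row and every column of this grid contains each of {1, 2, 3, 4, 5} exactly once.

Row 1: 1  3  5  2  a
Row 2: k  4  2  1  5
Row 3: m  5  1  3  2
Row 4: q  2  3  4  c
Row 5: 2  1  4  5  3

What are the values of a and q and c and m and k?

At (row 1, col 5): row 1 already has {1, 2, 3, 5}, so the value is 4.
At (row 4, col 5): column 5 already has {2, 3, 4, 5}, so the value is 1.
At (row 3, col 1): row 3 already has {1, 2, 3, 5}, so the value is 4.
At (row 4, col 1): row 4 already has {1, 2, 3, 4}, so the value is 5.
Cell (2,1): row 2 already has {1, 2, 4, 5} → 3.

a = 4, q = 5, c = 1, m = 4, k = 3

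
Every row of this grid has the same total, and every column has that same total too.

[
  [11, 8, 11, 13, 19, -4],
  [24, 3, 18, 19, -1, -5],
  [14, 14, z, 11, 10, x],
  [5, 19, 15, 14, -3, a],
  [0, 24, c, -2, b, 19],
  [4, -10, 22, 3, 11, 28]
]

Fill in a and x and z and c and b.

a = 8, x = 12, z = -3, c = -5, b = 22

Rows 1 and 2 both sum to 58, so that's the common total.
The known cells in column 5 total 36, leaving 58 − 36 = 22 for the blank.
The known cells in row 5 total 63, leaving 58 − 63 = -5 for the blank.
The known cells in column 3 total 61, leaving 58 − 61 = -3 for the blank.
The known cells in row 3 total 46, leaving 58 − 46 = 12 for the blank.
The known cells in row 4 total 50, leaving 58 − 50 = 8 for the blank.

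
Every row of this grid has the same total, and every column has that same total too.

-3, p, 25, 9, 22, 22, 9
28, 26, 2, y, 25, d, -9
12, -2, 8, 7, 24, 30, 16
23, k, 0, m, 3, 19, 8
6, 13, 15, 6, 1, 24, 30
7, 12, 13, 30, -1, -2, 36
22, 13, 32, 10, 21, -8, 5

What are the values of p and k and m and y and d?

p = 11, k = 22, m = 20, y = 13, d = 10

Rows 3 and 5 both sum to 95, so that's the common total.
Row 1 has -3 + 25 + 9 + 22 + 22 + 9 = 84; the blank must be 95 − 84 = 11.
Column 6 has 22 + 30 + 19 + 24 − 2 − 8 = 85; the blank must be 95 − 85 = 10.
Column 2 has 11 + 26 − 2 + 13 + 12 + 13 = 73; the blank must be 95 − 73 = 22.
Row 4 has 23 + 22 + 0 + 3 + 19 + 8 = 75; the blank must be 95 − 75 = 20.
Row 2 has 28 + 26 + 2 + 25 + 10 − 9 = 82; the blank must be 95 − 82 = 13.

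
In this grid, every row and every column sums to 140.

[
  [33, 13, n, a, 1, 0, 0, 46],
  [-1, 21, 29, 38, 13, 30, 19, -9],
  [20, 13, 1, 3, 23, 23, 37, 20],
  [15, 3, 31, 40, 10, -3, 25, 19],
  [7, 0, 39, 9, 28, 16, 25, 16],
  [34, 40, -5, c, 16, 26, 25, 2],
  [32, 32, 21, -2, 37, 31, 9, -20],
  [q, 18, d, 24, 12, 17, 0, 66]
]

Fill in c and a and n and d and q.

The known cells in column 1 total 140, leaving 140 − 140 = 0 for the blank.
The known cells in row 8 total 137, leaving 140 − 137 = 3 for the blank.
The known cells in column 3 total 119, leaving 140 − 119 = 21 for the blank.
The known cells in row 1 total 114, leaving 140 − 114 = 26 for the blank.
The known cells in row 6 total 138, leaving 140 − 138 = 2 for the blank.

c = 2, a = 26, n = 21, d = 3, q = 0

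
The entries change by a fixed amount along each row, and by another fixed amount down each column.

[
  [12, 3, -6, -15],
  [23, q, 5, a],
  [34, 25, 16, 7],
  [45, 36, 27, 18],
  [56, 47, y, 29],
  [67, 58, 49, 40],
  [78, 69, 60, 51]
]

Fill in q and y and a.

q = 14, y = 38, a = -4

Along each row the entries change by -9 per step; down each column they change by 11.
Row 2: from 23 at column 1, stepping by -9 to column 2 gives 14.
Row 5: from 56 at column 1, stepping by -9 to column 3 gives 38.
Row 2: from 23 at column 1, stepping by -9 to column 4 gives -4.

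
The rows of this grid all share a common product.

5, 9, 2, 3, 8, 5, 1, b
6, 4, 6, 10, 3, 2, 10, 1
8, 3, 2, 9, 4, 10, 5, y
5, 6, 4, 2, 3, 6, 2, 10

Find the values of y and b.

Rows 2 and 4 each multiply to 86400, so every row has product 86400.
Row 3: 8×3×2×9×4×10×5 = 86400, so the missing entry is 86400 ÷ 86400 = 1.
Row 1: 5×9×2×3×8×5×1 = 10800, so the missing entry is 86400 ÷ 10800 = 8.

y = 1, b = 8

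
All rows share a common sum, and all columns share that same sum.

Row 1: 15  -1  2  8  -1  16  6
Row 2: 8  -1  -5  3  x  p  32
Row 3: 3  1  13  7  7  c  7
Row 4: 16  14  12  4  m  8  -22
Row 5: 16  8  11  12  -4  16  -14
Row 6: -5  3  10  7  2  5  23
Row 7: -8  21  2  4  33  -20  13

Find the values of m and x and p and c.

Rows 1 and 5 both sum to 45, so that's the common total.
Row 3 has 3 + 1 + 13 + 7 + 7 + 7 = 38; the blank must be 45 − 38 = 7.
Row 4 has 16 + 14 + 12 + 4 + 8 − 22 = 32; the blank must be 45 − 32 = 13.
Column 5 has -1 + 7 + 13 − 4 + 2 + 33 = 50; the blank must be 45 − 50 = -5.
Row 2 has 8 − 1 − 5 + 3 − 5 + 32 = 32; the blank must be 45 − 32 = 13.

m = 13, x = -5, p = 13, c = 7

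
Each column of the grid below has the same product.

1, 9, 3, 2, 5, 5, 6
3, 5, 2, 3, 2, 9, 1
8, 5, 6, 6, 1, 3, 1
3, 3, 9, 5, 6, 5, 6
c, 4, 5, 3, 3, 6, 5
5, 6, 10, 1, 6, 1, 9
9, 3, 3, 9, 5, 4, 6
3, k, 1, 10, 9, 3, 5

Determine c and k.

Columns 4 and 7 each multiply to 48600, so every column has product 48600.
Column 1: 1×3×8×3×5×9×3 = 9720, so the missing entry is 48600 ÷ 9720 = 5.
Column 2: 9×5×5×3×4×6×3 = 48600, so the missing entry is 48600 ÷ 48600 = 1.

c = 5, k = 1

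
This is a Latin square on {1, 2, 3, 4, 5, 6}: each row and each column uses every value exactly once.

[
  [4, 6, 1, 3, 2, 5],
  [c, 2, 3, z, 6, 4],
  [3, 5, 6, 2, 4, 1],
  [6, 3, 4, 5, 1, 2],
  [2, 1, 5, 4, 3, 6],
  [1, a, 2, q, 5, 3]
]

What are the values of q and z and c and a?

At (row 2, col 1): column 1 already has {1, 2, 3, 4, 6}, so the value is 5.
For row 2, column 4: row 2 already has {2, 3, 4, 5, 6}; that leaves 1.
Cell (6,4): column 4 already has {1, 2, 3, 4, 5} → 6.
At (row 6, col 2): row 6 already has {1, 2, 3, 5, 6}, so the value is 4.

q = 6, z = 1, c = 5, a = 4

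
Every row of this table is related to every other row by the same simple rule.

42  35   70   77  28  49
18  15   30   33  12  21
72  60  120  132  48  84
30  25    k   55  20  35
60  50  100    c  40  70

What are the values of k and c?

k = 50, c = 110

Each row is a constant multiple of every other row — this is a multiplication table with the headers hidden.
Row 4 is 20/28 = 5/7 times row 1, so its entry in column 3 is 70 × 5/7 = 50.
Row 5 is 40/28 = 10/7 times row 1, so its entry in column 4 is 77 × 10/7 = 110.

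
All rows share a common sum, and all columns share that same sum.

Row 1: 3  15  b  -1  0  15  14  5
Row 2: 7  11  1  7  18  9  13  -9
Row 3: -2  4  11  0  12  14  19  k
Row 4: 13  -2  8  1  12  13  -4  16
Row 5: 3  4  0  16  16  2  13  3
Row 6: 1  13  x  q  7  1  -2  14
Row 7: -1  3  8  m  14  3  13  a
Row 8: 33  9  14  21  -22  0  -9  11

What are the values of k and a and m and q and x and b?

k = -1, a = 18, m = -1, q = 14, x = 9, b = 6

Rows 2 and 4 both sum to 57, so that's the common total.
The known cells in row 3 total 58, leaving 57 − 58 = -1 for the blank.
The known cells in column 8 total 39, leaving 57 − 39 = 18 for the blank.
The known cells in row 1 total 51, leaving 57 − 51 = 6 for the blank.
The known cells in row 7 total 58, leaving 57 − 58 = -1 for the blank.
The known cells in column 4 total 43, leaving 57 − 43 = 14 for the blank.
The known cells in row 6 total 48, leaving 57 − 48 = 9 for the blank.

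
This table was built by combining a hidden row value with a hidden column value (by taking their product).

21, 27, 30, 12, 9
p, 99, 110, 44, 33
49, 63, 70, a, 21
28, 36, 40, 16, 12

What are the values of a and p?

Each row is a constant multiple of every other row — this is a multiplication table with the headers hidden.
Row 3 is 63/27 = 7/3 times row 1, so its entry in column 4 is 12 × 7/3 = 28.
Row 2 is 99/27 = 11/3 times row 1, so its entry in column 1 is 21 × 11/3 = 77.

a = 28, p = 77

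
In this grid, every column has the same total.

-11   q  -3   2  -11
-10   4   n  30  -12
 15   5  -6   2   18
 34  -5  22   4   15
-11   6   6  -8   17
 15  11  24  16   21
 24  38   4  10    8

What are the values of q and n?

q = -3, n = 9

Columns 1 and 4 both add up to 56, so every column sums to 56.
Column 2: 4 + 5 − 5 + 6 + 11 + 38 = 59, so the missing entry is 56 − 59 = -3.
Column 3: -3 − 6 + 22 + 6 + 24 + 4 = 47, so the missing entry is 56 − 47 = 9.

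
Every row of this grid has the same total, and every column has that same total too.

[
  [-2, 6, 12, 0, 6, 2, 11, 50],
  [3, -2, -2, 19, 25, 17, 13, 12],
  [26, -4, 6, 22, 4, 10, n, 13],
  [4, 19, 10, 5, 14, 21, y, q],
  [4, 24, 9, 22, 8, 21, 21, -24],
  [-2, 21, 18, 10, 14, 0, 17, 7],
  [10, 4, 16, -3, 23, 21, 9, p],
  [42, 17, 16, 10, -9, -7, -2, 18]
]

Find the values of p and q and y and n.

p = 5, q = 4, y = 8, n = 8

Rows 1 and 2 both sum to 85, so that's the common total.
Row 7 has 10 + 4 + 16 − 3 + 23 + 21 + 9 = 80; the blank must be 85 − 80 = 5.
Row 3 has 26 − 4 + 6 + 22 + 4 + 10 + 13 = 77; the blank must be 85 − 77 = 8.
Column 8 has 50 + 12 + 13 − 24 + 7 + 5 + 18 = 81; the blank must be 85 − 81 = 4.
Row 4 has 4 + 19 + 10 + 5 + 14 + 21 + 4 = 77; the blank must be 85 − 77 = 8.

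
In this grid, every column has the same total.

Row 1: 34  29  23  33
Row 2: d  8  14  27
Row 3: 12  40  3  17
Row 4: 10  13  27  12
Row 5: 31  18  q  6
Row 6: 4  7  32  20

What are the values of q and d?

Columns 2 and 4 both add up to 115, so every column sums to 115.
Column 3: 23 + 14 + 3 + 27 + 32 = 99, so the missing entry is 115 − 99 = 16.
Column 1: 34 + 12 + 10 + 31 + 4 = 91, so the missing entry is 115 − 91 = 24.

q = 16, d = 24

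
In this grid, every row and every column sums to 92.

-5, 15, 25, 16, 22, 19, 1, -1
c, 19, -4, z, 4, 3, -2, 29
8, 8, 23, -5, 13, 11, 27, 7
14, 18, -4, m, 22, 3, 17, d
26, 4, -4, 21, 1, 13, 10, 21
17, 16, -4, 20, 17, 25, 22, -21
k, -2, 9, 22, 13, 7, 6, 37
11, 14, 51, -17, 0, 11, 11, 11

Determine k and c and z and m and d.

k = 0, c = 21, z = 22, m = 13, d = 9

Column 8 has -1 + 29 + 7 + 21 − 21 + 37 + 11 = 83; the blank must be 92 − 83 = 9.
Row 4 has 14 + 18 − 4 + 22 + 3 + 17 + 9 = 79; the blank must be 92 − 79 = 13.
Row 7 has -2 + 9 + 22 + 13 + 7 + 6 + 37 = 92; the blank must be 92 − 92 = 0.
Column 1 has -5 + 8 + 14 + 26 + 17 + 0 + 11 = 71; the blank must be 92 − 71 = 21.
Row 2 has 21 + 19 − 4 + 4 + 3 − 2 + 29 = 70; the blank must be 92 − 70 = 22.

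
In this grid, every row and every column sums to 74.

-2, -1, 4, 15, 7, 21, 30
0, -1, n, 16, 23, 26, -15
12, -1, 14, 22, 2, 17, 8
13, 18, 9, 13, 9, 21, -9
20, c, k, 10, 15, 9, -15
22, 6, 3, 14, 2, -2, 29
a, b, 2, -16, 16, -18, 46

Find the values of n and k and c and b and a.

n = 25, k = 17, c = 18, b = 35, a = 9

Row 2: 0 − 1 + 16 + 23 + 26 − 15 = 49, so its missing entry is 74 − 49 = 25.
Column 3: 4 + 25 + 14 + 9 + 3 + 2 = 57, so its missing entry is 74 − 57 = 17.
Column 1: -2 + 0 + 12 + 13 + 20 + 22 = 65, so its missing entry is 74 − 65 = 9.
Row 7: 9 + 2 − 16 + 16 − 18 + 46 = 39, so its missing entry is 74 − 39 = 35.
Row 5: 20 + 17 + 10 + 15 + 9 − 15 = 56, so its missing entry is 74 − 56 = 18.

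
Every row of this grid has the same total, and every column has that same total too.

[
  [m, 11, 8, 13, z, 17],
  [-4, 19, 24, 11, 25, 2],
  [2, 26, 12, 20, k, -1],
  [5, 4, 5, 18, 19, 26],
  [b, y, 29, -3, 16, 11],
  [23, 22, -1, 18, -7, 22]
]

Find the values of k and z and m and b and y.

Rows 2 and 4 both sum to 77, so that's the common total.
The known cells in row 3 total 59, leaving 77 − 59 = 18 for the blank.
The known cells in column 5 total 71, leaving 77 − 71 = 6 for the blank.
The known cells in row 1 total 55, leaving 77 − 55 = 22 for the blank.
The known cells in column 1 total 48, leaving 77 − 48 = 29 for the blank.
The known cells in row 5 total 82, leaving 77 − 82 = -5 for the blank.

k = 18, z = 6, m = 22, b = 29, y = -5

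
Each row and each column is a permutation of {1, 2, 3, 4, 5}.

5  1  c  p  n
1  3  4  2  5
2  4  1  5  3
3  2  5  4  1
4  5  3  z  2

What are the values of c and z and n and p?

For row 1, column 3: column 3 already has {1, 3, 4, 5}; that leaves 2.
For row 1, column 5: column 5 already has {1, 2, 3, 5}; that leaves 4.
For row 1, column 4: row 1 already has {1, 2, 4, 5}; that leaves 3.
For row 5, column 4: row 5 already has {2, 3, 4, 5}; that leaves 1.

c = 2, z = 1, n = 4, p = 3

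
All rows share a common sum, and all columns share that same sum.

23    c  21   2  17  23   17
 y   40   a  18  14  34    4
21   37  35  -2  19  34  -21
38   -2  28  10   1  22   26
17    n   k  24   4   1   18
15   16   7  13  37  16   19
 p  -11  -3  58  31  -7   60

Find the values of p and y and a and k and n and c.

p = -5, y = 14, a = -1, k = 36, n = 23, c = 20

Rows 3 and 4 both sum to 123, so that's the common total.
Row 1: 23 + 21 + 2 + 17 + 23 + 17 = 103, so its missing entry is 123 − 103 = 20.
Row 7: -11 − 3 + 58 + 31 − 7 + 60 = 128, so its missing entry is 123 − 128 = -5.
Column 1: 23 + 21 + 38 + 17 + 15 − 5 = 109, so its missing entry is 123 − 109 = 14.
Row 2: 14 + 40 + 18 + 14 + 34 + 4 = 124, so its missing entry is 123 − 124 = -1.
Column 3: 21 − 1 + 35 + 28 + 7 − 3 = 87, so its missing entry is 123 − 87 = 36.
Row 5: 17 + 36 + 24 + 4 + 1 + 18 = 100, so its missing entry is 123 − 100 = 23.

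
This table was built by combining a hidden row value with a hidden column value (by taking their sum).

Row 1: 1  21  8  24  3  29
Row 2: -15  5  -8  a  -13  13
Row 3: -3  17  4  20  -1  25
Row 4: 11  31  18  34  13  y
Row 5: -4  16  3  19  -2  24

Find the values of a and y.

The difference between any two rows is the same in every column — this is an addition table with the headers hidden.
Row 2 minus row 1 is -8 − 8 = -16, so its entry in column 4 is 24 + (-16) = 8.
Row 4 minus row 1 is 18 − 8 = 10, so its entry in column 6 is 29 + 10 = 39.

a = 8, y = 39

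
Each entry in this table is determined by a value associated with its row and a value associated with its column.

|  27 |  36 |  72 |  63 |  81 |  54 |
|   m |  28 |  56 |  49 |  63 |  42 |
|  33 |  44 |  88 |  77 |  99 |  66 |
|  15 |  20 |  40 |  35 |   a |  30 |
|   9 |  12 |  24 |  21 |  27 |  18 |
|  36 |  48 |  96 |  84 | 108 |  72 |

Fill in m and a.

Each row is a constant multiple of every other row — this is a multiplication table with the headers hidden.
Row 2 is 42/54 = 7/9 times row 1, so its entry in column 1 is 27 × 7/9 = 21.
Row 4 is 30/54 = 5/9 times row 1, so its entry in column 5 is 81 × 5/9 = 45.

m = 21, a = 45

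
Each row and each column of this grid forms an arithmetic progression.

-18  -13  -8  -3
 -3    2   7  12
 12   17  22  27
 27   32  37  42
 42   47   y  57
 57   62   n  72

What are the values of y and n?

y = 52, n = 67

Along each row the entries change by 5 per step; down each column they change by 15.
Row 5: from 42 at column 1, stepping by 5 to column 3 gives 52.
Row 6: from 57 at column 1, stepping by 5 to column 3 gives 67.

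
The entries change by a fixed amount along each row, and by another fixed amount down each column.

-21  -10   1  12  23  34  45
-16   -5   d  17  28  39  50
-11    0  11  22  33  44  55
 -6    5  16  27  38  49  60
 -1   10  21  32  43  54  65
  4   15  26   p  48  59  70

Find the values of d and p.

d = 6, p = 37

Along each row the entries change by 11 per step; down each column they change by 5.
Row 2: from -16 at column 1, stepping by 11 to column 3 gives 6.
Row 6: from 4 at column 1, stepping by 11 to column 4 gives 37.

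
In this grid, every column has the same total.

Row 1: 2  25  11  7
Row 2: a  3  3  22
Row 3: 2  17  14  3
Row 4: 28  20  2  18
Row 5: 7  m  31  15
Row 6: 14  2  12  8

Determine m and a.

Column 3 sums to 73 and so does column 4; that's the common total.
In column 2 the known cells total 67, leaving 73 − 67 = 6.
In column 1 the known cells total 53, leaving 73 − 53 = 20.

m = 6, a = 20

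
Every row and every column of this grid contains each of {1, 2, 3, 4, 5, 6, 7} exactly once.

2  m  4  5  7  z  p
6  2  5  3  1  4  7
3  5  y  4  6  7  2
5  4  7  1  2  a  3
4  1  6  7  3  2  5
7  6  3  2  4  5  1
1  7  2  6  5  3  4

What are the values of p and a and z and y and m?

For row 1, column 2: column 2 already has {1, 2, 4, 5, 6, 7}; that leaves 3.
For row 1, column 7: column 7 already has {1, 2, 3, 4, 5, 7}; that leaves 6.
For row 1, column 6: row 1 already has {2, 3, 4, 5, 6, 7}; that leaves 1.
Cell (3,3): row 3 already has {2, 3, 4, 5, 6, 7} → 1.
For row 4, column 6: row 4 already has {1, 2, 3, 4, 5, 7}; that leaves 6.

p = 6, a = 6, z = 1, y = 1, m = 3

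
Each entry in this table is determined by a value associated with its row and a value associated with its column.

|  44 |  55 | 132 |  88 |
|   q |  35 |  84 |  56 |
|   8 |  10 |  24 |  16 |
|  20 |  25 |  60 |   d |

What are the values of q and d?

q = 28, d = 40

Each row is a constant multiple of every other row — this is a multiplication table with the headers hidden.
Row 2 is 84/132 = 7/11 times row 1, so its entry in column 1 is 44 × 7/11 = 28.
Row 4 is 60/132 = 5/11 times row 1, so its entry in column 4 is 88 × 5/11 = 40.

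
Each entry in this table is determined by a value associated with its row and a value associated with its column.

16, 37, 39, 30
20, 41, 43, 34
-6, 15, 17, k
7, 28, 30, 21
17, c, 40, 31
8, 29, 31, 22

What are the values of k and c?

The difference between any two rows is the same in every column — this is an addition table with the headers hidden.
Row 3 minus row 1 is -6 − 16 = -22, so its entry in column 4 is 30 + (-22) = 8.
Row 5 minus row 1 is 17 − 16 = 1, so its entry in column 2 is 37 + 1 = 38.

k = 8, c = 38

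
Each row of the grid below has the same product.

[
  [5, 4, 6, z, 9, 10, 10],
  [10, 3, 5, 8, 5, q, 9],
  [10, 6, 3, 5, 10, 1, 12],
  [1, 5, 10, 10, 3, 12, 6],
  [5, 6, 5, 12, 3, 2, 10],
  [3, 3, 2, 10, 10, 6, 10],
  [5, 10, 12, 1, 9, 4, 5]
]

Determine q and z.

Rows 4 and 6 each multiply to 108000, so every row has product 108000.
Row 2: 10×3×5×8×5×9 = 54000, so the missing entry is 108000 ÷ 54000 = 2.
Row 1: 5×4×6×9×10×10 = 108000, so the missing entry is 108000 ÷ 108000 = 1.

q = 2, z = 1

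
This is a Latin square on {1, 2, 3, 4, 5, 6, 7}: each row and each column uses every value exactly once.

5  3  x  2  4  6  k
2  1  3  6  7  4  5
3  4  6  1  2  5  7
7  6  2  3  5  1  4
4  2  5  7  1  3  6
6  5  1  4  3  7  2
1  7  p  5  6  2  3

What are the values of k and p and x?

k = 1, p = 4, x = 7

At (row 7, col 3): row 7 already has {1, 2, 3, 5, 6, 7}, so the value is 4.
For row 1, column 3: column 3 already has {1, 2, 3, 4, 5, 6}; that leaves 7.
For row 1, column 7: row 1 already has {2, 3, 4, 5, 6, 7}; that leaves 1.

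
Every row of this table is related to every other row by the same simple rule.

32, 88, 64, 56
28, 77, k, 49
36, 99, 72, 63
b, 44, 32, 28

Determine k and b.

k = 56, b = 16

Each row is a constant multiple of every other row — this is a multiplication table with the headers hidden.
Row 2 is 49/56 = 7/8 times row 1, so its entry in column 3 is 64 × 7/8 = 56.
Row 4 is 28/56 = 1/2 times row 1, so its entry in column 1 is 32 × 1/2 = 16.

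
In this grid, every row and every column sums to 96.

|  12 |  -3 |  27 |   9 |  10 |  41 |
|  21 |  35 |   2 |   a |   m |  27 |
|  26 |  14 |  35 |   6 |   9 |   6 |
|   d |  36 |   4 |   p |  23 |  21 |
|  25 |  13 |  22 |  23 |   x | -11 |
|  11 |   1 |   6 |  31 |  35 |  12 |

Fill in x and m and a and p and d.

x = 24, m = -5, a = 16, p = 11, d = 1

Row 5: 25 + 13 + 22 + 23 − 11 = 72, so its missing entry is 96 − 72 = 24.
Column 5: 10 + 9 + 23 + 24 + 35 = 101, so its missing entry is 96 − 101 = -5.
Column 1: 12 + 21 + 26 + 25 + 11 = 95, so its missing entry is 96 − 95 = 1.
Row 4: 1 + 36 + 4 + 23 + 21 = 85, so its missing entry is 96 − 85 = 11.
Row 2: 21 + 35 + 2 − 5 + 27 = 80, so its missing entry is 96 − 80 = 16.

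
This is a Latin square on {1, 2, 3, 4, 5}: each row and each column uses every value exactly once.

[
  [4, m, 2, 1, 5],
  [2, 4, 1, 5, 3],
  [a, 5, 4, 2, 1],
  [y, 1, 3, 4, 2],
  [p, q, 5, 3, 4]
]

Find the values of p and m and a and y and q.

Cell (1,2): row 1 already has {1, 2, 4, 5} → 3.
Cell (3,1): row 3 already has {1, 2, 4, 5} → 3.
At (row 4, col 1): row 4 already has {1, 2, 3, 4}, so the value is 5.
Cell (5,1): column 1 already has {2, 3, 4, 5} → 1.
At (row 5, col 2): row 5 already has {1, 3, 4, 5}, so the value is 2.

p = 1, m = 3, a = 3, y = 5, q = 2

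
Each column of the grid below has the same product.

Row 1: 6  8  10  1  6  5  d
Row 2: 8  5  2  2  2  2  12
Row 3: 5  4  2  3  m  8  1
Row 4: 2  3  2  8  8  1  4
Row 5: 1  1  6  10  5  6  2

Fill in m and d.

m = 1, d = 5

Columns 1 and 3 each multiply to 480, so every column has product 480.
Column 5: 6×2×8×5 = 480, so the missing entry is 480 ÷ 480 = 1.
Column 7: 12×1×4×2 = 96, so the missing entry is 480 ÷ 96 = 5.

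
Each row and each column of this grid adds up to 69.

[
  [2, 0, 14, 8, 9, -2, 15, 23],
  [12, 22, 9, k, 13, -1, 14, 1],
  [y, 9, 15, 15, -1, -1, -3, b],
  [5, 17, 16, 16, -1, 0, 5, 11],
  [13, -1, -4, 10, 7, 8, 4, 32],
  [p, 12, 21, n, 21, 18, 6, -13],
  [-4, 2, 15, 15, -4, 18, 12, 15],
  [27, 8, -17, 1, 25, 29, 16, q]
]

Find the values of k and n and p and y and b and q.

The known cells in row 8 total 89, leaving 69 − 89 = -20 for the blank.
The known cells in column 8 total 49, leaving 69 − 49 = 20 for the blank.
The known cells in row 3 total 54, leaving 69 − 54 = 15 for the blank.
The known cells in column 1 total 70, leaving 69 − 70 = -1 for the blank.
The known cells in row 6 total 64, leaving 69 − 64 = 5 for the blank.
The known cells in row 2 total 70, leaving 69 − 70 = -1 for the blank.

k = -1, n = 5, p = -1, y = 15, b = 20, q = -20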